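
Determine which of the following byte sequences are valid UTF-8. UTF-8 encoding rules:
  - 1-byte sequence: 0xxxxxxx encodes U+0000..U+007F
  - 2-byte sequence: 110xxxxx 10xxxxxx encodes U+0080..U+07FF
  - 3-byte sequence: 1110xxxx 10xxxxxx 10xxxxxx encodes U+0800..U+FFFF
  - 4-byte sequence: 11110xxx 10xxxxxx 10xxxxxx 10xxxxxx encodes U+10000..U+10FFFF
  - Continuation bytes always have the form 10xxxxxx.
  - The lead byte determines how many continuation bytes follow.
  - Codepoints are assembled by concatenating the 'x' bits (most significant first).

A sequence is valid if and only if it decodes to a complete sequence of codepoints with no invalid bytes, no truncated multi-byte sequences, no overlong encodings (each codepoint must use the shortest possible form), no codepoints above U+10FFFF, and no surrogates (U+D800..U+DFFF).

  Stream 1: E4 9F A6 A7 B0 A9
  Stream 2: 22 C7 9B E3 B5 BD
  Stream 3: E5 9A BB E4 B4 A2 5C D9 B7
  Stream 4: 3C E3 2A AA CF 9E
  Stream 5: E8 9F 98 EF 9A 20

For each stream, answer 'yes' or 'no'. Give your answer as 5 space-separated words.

Answer: no yes yes no no

Derivation:
Stream 1: error at byte offset 3. INVALID
Stream 2: decodes cleanly. VALID
Stream 3: decodes cleanly. VALID
Stream 4: error at byte offset 2. INVALID
Stream 5: error at byte offset 5. INVALID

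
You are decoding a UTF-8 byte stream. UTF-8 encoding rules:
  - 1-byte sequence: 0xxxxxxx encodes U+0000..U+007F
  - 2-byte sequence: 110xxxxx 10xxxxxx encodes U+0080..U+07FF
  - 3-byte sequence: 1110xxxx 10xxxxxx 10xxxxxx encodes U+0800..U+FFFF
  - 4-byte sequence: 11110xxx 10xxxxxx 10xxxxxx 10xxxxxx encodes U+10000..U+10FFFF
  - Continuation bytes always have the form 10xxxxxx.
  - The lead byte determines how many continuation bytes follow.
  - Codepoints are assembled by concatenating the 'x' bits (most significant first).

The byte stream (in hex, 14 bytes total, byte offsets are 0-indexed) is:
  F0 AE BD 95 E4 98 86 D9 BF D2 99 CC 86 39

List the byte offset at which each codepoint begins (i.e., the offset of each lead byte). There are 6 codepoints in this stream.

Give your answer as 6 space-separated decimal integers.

Answer: 0 4 7 9 11 13

Derivation:
Byte[0]=F0: 4-byte lead, need 3 cont bytes. acc=0x0
Byte[1]=AE: continuation. acc=(acc<<6)|0x2E=0x2E
Byte[2]=BD: continuation. acc=(acc<<6)|0x3D=0xBBD
Byte[3]=95: continuation. acc=(acc<<6)|0x15=0x2EF55
Completed: cp=U+2EF55 (starts at byte 0)
Byte[4]=E4: 3-byte lead, need 2 cont bytes. acc=0x4
Byte[5]=98: continuation. acc=(acc<<6)|0x18=0x118
Byte[6]=86: continuation. acc=(acc<<6)|0x06=0x4606
Completed: cp=U+4606 (starts at byte 4)
Byte[7]=D9: 2-byte lead, need 1 cont bytes. acc=0x19
Byte[8]=BF: continuation. acc=(acc<<6)|0x3F=0x67F
Completed: cp=U+067F (starts at byte 7)
Byte[9]=D2: 2-byte lead, need 1 cont bytes. acc=0x12
Byte[10]=99: continuation. acc=(acc<<6)|0x19=0x499
Completed: cp=U+0499 (starts at byte 9)
Byte[11]=CC: 2-byte lead, need 1 cont bytes. acc=0xC
Byte[12]=86: continuation. acc=(acc<<6)|0x06=0x306
Completed: cp=U+0306 (starts at byte 11)
Byte[13]=39: 1-byte ASCII. cp=U+0039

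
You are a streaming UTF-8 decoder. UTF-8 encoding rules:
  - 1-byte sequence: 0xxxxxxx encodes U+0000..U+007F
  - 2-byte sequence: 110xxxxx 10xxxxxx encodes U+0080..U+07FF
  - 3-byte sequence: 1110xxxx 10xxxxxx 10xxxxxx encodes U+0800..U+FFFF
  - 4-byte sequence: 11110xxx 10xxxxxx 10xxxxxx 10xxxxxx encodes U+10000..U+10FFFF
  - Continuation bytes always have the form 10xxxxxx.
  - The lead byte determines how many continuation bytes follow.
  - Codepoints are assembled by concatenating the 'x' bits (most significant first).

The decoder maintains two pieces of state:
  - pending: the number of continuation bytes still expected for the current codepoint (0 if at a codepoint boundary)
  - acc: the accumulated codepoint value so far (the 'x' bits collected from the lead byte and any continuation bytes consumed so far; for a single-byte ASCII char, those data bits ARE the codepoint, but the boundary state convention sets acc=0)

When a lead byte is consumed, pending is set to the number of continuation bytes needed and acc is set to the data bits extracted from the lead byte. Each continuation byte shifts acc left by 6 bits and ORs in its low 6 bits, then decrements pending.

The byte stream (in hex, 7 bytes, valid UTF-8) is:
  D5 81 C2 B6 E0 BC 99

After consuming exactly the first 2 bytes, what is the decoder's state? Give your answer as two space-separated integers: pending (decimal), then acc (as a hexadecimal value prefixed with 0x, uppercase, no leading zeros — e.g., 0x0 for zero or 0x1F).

Byte[0]=D5: 2-byte lead. pending=1, acc=0x15
Byte[1]=81: continuation. acc=(acc<<6)|0x01=0x541, pending=0

Answer: 0 0x541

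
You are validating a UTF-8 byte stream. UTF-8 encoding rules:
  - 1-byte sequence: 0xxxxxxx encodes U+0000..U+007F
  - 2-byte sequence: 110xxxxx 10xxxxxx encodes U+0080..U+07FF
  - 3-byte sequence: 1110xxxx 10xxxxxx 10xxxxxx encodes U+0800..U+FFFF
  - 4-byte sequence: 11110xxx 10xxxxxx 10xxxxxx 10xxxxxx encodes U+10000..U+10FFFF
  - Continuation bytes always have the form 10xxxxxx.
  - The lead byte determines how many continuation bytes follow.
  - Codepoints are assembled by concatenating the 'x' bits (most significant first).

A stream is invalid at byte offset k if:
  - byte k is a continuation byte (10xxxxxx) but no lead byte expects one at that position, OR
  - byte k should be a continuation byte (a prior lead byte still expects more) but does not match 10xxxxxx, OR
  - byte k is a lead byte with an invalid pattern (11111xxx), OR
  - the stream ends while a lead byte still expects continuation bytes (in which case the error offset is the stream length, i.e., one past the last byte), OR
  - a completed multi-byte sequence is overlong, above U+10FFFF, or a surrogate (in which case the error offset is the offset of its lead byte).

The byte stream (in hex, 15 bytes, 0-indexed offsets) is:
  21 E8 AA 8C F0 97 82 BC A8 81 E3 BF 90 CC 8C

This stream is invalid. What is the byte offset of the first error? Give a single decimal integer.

Byte[0]=21: 1-byte ASCII. cp=U+0021
Byte[1]=E8: 3-byte lead, need 2 cont bytes. acc=0x8
Byte[2]=AA: continuation. acc=(acc<<6)|0x2A=0x22A
Byte[3]=8C: continuation. acc=(acc<<6)|0x0C=0x8A8C
Completed: cp=U+8A8C (starts at byte 1)
Byte[4]=F0: 4-byte lead, need 3 cont bytes. acc=0x0
Byte[5]=97: continuation. acc=(acc<<6)|0x17=0x17
Byte[6]=82: continuation. acc=(acc<<6)|0x02=0x5C2
Byte[7]=BC: continuation. acc=(acc<<6)|0x3C=0x170BC
Completed: cp=U+170BC (starts at byte 4)
Byte[8]=A8: INVALID lead byte (not 0xxx/110x/1110/11110)

Answer: 8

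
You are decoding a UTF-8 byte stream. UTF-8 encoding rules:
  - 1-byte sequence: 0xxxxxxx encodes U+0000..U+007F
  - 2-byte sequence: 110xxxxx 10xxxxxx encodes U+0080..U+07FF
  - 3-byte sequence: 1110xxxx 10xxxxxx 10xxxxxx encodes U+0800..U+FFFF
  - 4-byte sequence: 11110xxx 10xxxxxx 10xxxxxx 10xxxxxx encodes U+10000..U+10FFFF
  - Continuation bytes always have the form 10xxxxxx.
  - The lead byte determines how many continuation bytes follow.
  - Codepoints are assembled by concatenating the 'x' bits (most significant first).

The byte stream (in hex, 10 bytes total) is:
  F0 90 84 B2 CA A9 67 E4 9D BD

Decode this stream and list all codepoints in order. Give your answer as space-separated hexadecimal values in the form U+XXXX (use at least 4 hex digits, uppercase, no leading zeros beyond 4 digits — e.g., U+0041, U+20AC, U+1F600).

Byte[0]=F0: 4-byte lead, need 3 cont bytes. acc=0x0
Byte[1]=90: continuation. acc=(acc<<6)|0x10=0x10
Byte[2]=84: continuation. acc=(acc<<6)|0x04=0x404
Byte[3]=B2: continuation. acc=(acc<<6)|0x32=0x10132
Completed: cp=U+10132 (starts at byte 0)
Byte[4]=CA: 2-byte lead, need 1 cont bytes. acc=0xA
Byte[5]=A9: continuation. acc=(acc<<6)|0x29=0x2A9
Completed: cp=U+02A9 (starts at byte 4)
Byte[6]=67: 1-byte ASCII. cp=U+0067
Byte[7]=E4: 3-byte lead, need 2 cont bytes. acc=0x4
Byte[8]=9D: continuation. acc=(acc<<6)|0x1D=0x11D
Byte[9]=BD: continuation. acc=(acc<<6)|0x3D=0x477D
Completed: cp=U+477D (starts at byte 7)

Answer: U+10132 U+02A9 U+0067 U+477D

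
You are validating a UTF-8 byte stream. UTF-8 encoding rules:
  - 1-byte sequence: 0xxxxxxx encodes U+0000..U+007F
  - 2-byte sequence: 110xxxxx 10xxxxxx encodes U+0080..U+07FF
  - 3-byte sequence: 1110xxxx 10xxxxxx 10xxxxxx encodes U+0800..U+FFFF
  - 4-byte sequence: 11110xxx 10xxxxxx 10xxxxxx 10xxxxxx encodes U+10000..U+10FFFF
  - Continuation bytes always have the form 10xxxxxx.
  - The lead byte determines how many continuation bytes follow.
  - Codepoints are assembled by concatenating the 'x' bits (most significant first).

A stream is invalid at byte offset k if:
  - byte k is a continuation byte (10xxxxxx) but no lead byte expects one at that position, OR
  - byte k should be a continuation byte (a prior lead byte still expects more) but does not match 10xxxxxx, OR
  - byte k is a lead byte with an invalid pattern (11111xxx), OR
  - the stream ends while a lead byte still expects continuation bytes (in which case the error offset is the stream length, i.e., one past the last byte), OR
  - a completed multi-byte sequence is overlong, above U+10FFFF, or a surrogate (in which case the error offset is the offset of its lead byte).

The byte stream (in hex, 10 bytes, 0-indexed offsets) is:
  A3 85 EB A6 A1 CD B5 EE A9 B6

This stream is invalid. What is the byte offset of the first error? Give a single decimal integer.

Byte[0]=A3: INVALID lead byte (not 0xxx/110x/1110/11110)

Answer: 0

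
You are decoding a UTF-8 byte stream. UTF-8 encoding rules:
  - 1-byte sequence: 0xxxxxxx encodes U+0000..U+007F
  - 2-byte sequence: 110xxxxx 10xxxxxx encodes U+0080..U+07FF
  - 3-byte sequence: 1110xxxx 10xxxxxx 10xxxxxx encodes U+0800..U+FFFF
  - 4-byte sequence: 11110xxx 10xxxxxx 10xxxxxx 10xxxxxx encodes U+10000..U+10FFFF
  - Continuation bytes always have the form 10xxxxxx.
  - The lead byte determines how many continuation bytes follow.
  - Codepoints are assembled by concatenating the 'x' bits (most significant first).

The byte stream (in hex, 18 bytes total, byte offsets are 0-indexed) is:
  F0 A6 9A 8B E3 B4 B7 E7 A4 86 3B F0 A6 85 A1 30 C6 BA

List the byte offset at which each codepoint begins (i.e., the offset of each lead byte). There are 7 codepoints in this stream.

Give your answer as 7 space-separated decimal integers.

Answer: 0 4 7 10 11 15 16

Derivation:
Byte[0]=F0: 4-byte lead, need 3 cont bytes. acc=0x0
Byte[1]=A6: continuation. acc=(acc<<6)|0x26=0x26
Byte[2]=9A: continuation. acc=(acc<<6)|0x1A=0x99A
Byte[3]=8B: continuation. acc=(acc<<6)|0x0B=0x2668B
Completed: cp=U+2668B (starts at byte 0)
Byte[4]=E3: 3-byte lead, need 2 cont bytes. acc=0x3
Byte[5]=B4: continuation. acc=(acc<<6)|0x34=0xF4
Byte[6]=B7: continuation. acc=(acc<<6)|0x37=0x3D37
Completed: cp=U+3D37 (starts at byte 4)
Byte[7]=E7: 3-byte lead, need 2 cont bytes. acc=0x7
Byte[8]=A4: continuation. acc=(acc<<6)|0x24=0x1E4
Byte[9]=86: continuation. acc=(acc<<6)|0x06=0x7906
Completed: cp=U+7906 (starts at byte 7)
Byte[10]=3B: 1-byte ASCII. cp=U+003B
Byte[11]=F0: 4-byte lead, need 3 cont bytes. acc=0x0
Byte[12]=A6: continuation. acc=(acc<<6)|0x26=0x26
Byte[13]=85: continuation. acc=(acc<<6)|0x05=0x985
Byte[14]=A1: continuation. acc=(acc<<6)|0x21=0x26161
Completed: cp=U+26161 (starts at byte 11)
Byte[15]=30: 1-byte ASCII. cp=U+0030
Byte[16]=C6: 2-byte lead, need 1 cont bytes. acc=0x6
Byte[17]=BA: continuation. acc=(acc<<6)|0x3A=0x1BA
Completed: cp=U+01BA (starts at byte 16)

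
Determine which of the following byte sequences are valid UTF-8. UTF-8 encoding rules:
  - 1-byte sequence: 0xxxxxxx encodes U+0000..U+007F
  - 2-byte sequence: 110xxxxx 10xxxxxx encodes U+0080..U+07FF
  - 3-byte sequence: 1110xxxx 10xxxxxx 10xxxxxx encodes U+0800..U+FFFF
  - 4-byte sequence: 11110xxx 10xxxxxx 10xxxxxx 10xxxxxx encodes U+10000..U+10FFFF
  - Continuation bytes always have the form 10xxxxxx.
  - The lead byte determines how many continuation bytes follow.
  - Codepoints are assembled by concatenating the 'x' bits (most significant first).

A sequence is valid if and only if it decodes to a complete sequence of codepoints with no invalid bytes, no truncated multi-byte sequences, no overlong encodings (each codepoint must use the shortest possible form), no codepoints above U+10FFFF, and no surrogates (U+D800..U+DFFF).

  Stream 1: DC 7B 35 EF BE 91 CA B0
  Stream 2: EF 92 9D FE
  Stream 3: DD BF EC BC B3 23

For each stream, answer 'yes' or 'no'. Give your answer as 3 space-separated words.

Answer: no no yes

Derivation:
Stream 1: error at byte offset 1. INVALID
Stream 2: error at byte offset 3. INVALID
Stream 3: decodes cleanly. VALID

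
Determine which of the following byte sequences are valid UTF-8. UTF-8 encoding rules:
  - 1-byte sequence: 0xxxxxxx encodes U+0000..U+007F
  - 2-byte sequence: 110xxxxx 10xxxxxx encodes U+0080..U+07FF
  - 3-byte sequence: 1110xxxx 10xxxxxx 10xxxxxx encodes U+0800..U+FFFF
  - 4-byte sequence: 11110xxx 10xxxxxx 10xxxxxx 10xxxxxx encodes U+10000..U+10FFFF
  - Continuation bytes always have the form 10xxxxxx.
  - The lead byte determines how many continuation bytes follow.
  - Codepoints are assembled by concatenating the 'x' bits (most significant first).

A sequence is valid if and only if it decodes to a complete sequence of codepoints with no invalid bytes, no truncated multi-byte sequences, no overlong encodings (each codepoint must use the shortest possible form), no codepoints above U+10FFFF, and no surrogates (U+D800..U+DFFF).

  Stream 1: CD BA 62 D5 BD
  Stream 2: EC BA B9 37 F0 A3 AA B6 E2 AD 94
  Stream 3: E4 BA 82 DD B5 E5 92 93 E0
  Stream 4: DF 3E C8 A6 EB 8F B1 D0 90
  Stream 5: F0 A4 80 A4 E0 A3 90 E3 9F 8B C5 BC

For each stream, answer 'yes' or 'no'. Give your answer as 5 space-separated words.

Stream 1: decodes cleanly. VALID
Stream 2: decodes cleanly. VALID
Stream 3: error at byte offset 9. INVALID
Stream 4: error at byte offset 1. INVALID
Stream 5: decodes cleanly. VALID

Answer: yes yes no no yes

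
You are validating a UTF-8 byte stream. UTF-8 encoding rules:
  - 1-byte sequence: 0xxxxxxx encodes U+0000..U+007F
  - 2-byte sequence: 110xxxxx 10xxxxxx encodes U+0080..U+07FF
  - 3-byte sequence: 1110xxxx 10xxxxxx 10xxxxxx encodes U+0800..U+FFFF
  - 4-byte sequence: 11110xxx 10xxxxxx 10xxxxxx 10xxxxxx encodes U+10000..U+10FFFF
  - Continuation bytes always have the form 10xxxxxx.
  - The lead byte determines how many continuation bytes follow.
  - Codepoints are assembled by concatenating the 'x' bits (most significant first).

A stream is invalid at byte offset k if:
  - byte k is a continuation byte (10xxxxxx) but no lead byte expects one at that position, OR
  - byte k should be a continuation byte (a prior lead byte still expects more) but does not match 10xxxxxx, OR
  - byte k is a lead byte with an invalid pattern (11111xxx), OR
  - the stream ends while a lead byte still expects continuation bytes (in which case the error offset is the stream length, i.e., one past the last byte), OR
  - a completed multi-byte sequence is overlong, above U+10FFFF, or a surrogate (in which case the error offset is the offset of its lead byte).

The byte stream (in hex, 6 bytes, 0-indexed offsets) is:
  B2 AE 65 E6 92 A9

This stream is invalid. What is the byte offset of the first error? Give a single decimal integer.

Answer: 0

Derivation:
Byte[0]=B2: INVALID lead byte (not 0xxx/110x/1110/11110)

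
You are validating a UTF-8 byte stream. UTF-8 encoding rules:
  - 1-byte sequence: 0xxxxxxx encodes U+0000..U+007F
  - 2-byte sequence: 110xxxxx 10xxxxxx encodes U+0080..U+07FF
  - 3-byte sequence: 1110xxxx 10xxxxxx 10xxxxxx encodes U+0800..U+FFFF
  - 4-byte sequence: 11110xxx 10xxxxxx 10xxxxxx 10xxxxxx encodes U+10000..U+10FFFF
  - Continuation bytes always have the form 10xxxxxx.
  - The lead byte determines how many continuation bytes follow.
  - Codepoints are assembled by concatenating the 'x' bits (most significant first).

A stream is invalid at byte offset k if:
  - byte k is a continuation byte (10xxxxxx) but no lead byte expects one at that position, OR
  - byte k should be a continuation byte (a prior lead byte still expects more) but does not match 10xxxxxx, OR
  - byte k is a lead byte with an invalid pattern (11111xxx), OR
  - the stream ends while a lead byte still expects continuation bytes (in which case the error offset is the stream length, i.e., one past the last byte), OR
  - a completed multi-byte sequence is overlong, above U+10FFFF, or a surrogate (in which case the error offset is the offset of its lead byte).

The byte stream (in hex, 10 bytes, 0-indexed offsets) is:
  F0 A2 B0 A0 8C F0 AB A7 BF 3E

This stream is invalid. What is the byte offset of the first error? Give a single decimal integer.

Byte[0]=F0: 4-byte lead, need 3 cont bytes. acc=0x0
Byte[1]=A2: continuation. acc=(acc<<6)|0x22=0x22
Byte[2]=B0: continuation. acc=(acc<<6)|0x30=0x8B0
Byte[3]=A0: continuation. acc=(acc<<6)|0x20=0x22C20
Completed: cp=U+22C20 (starts at byte 0)
Byte[4]=8C: INVALID lead byte (not 0xxx/110x/1110/11110)

Answer: 4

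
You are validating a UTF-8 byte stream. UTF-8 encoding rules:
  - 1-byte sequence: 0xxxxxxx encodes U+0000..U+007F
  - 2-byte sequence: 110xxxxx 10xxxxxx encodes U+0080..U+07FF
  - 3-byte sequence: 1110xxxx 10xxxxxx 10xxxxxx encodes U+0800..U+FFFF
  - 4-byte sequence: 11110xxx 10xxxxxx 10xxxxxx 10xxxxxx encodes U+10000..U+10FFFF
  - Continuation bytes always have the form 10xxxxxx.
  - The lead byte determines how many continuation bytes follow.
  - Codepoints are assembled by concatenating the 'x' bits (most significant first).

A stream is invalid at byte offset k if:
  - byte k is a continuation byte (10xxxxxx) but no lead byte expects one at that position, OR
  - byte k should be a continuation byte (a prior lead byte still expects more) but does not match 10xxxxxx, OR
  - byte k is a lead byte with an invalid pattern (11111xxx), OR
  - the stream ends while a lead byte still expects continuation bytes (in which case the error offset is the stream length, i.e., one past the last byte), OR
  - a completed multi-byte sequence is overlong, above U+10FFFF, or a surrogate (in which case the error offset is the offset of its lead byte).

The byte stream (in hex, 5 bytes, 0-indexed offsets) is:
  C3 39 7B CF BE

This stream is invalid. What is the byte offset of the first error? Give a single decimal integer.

Answer: 1

Derivation:
Byte[0]=C3: 2-byte lead, need 1 cont bytes. acc=0x3
Byte[1]=39: expected 10xxxxxx continuation. INVALID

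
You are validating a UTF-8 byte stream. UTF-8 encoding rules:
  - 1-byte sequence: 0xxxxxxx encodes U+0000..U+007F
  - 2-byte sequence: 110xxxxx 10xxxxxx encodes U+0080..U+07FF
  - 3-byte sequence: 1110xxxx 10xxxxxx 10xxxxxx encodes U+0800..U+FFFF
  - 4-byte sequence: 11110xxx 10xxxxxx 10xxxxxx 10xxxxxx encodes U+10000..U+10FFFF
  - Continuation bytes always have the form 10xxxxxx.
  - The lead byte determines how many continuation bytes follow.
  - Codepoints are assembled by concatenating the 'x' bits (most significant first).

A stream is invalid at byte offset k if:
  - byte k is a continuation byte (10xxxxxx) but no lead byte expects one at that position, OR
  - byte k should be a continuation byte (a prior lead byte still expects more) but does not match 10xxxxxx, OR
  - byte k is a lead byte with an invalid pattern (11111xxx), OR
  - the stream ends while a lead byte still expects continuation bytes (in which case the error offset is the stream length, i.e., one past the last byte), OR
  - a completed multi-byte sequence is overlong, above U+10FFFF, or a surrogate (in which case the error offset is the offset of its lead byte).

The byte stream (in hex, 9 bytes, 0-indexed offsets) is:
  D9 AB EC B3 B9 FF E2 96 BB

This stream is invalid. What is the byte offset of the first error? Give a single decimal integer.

Byte[0]=D9: 2-byte lead, need 1 cont bytes. acc=0x19
Byte[1]=AB: continuation. acc=(acc<<6)|0x2B=0x66B
Completed: cp=U+066B (starts at byte 0)
Byte[2]=EC: 3-byte lead, need 2 cont bytes. acc=0xC
Byte[3]=B3: continuation. acc=(acc<<6)|0x33=0x333
Byte[4]=B9: continuation. acc=(acc<<6)|0x39=0xCCF9
Completed: cp=U+CCF9 (starts at byte 2)
Byte[5]=FF: INVALID lead byte (not 0xxx/110x/1110/11110)

Answer: 5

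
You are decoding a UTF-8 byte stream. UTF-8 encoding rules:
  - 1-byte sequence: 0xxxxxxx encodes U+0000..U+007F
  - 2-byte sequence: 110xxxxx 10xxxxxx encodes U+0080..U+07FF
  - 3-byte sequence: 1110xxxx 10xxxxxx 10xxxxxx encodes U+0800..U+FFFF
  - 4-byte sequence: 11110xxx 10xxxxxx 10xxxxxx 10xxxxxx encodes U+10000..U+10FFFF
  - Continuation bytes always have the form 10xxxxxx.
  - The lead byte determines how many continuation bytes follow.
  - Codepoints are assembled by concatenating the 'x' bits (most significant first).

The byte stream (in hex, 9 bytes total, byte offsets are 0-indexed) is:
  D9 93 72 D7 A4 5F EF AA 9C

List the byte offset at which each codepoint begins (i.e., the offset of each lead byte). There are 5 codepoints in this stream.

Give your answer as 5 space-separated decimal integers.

Answer: 0 2 3 5 6

Derivation:
Byte[0]=D9: 2-byte lead, need 1 cont bytes. acc=0x19
Byte[1]=93: continuation. acc=(acc<<6)|0x13=0x653
Completed: cp=U+0653 (starts at byte 0)
Byte[2]=72: 1-byte ASCII. cp=U+0072
Byte[3]=D7: 2-byte lead, need 1 cont bytes. acc=0x17
Byte[4]=A4: continuation. acc=(acc<<6)|0x24=0x5E4
Completed: cp=U+05E4 (starts at byte 3)
Byte[5]=5F: 1-byte ASCII. cp=U+005F
Byte[6]=EF: 3-byte lead, need 2 cont bytes. acc=0xF
Byte[7]=AA: continuation. acc=(acc<<6)|0x2A=0x3EA
Byte[8]=9C: continuation. acc=(acc<<6)|0x1C=0xFA9C
Completed: cp=U+FA9C (starts at byte 6)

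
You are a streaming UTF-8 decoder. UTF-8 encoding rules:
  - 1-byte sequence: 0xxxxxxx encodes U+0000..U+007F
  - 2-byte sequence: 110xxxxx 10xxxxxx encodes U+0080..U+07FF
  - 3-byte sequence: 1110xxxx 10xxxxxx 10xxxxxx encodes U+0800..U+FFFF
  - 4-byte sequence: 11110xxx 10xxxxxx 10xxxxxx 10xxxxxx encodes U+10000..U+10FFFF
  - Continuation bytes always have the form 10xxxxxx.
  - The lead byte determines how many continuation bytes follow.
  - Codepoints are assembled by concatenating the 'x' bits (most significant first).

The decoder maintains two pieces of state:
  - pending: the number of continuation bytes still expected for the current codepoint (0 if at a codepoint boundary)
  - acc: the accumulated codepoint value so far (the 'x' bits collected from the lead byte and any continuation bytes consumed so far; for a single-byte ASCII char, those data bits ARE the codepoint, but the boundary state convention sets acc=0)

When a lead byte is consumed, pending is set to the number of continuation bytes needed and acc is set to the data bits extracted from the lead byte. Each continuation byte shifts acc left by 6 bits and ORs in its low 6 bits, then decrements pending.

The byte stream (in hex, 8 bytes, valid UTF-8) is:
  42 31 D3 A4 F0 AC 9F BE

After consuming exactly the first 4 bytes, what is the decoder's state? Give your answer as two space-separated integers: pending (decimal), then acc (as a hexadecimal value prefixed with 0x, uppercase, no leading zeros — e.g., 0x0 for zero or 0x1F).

Answer: 0 0x4E4

Derivation:
Byte[0]=42: 1-byte. pending=0, acc=0x0
Byte[1]=31: 1-byte. pending=0, acc=0x0
Byte[2]=D3: 2-byte lead. pending=1, acc=0x13
Byte[3]=A4: continuation. acc=(acc<<6)|0x24=0x4E4, pending=0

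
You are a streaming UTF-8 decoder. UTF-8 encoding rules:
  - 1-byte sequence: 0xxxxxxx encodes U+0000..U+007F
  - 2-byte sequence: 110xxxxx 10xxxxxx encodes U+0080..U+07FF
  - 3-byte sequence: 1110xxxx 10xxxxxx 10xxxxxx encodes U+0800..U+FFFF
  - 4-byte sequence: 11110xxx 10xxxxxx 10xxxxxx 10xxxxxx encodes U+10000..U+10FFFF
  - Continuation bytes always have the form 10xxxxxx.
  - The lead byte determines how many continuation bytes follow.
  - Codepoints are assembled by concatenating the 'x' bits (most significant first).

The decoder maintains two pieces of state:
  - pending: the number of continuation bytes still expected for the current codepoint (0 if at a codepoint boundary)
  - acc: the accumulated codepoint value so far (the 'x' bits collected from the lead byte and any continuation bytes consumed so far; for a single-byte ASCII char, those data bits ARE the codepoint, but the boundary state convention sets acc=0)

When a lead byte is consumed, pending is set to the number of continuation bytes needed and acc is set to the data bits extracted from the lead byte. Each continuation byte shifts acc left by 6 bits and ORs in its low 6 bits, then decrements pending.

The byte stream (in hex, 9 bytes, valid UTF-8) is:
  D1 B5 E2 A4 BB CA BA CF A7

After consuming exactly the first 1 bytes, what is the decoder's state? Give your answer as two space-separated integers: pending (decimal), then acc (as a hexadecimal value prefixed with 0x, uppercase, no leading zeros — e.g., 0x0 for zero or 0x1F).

Answer: 1 0x11

Derivation:
Byte[0]=D1: 2-byte lead. pending=1, acc=0x11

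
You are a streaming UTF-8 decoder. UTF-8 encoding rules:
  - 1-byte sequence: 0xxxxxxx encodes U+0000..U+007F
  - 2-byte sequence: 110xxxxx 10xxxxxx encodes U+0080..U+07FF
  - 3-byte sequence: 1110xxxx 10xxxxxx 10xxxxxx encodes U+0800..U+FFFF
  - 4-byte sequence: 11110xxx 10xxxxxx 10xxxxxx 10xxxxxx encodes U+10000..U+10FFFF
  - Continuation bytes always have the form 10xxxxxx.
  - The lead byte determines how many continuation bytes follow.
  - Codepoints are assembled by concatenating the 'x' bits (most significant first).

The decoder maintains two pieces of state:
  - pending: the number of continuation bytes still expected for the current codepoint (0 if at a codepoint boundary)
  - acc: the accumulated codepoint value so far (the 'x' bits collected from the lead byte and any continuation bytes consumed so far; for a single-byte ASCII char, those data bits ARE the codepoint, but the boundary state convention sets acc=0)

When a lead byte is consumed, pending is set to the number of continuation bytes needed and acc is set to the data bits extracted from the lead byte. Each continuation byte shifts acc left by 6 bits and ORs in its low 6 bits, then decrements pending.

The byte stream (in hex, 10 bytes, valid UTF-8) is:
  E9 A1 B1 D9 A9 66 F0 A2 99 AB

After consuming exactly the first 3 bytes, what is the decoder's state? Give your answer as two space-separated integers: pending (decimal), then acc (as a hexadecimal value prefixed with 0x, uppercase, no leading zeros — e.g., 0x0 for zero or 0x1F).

Answer: 0 0x9871

Derivation:
Byte[0]=E9: 3-byte lead. pending=2, acc=0x9
Byte[1]=A1: continuation. acc=(acc<<6)|0x21=0x261, pending=1
Byte[2]=B1: continuation. acc=(acc<<6)|0x31=0x9871, pending=0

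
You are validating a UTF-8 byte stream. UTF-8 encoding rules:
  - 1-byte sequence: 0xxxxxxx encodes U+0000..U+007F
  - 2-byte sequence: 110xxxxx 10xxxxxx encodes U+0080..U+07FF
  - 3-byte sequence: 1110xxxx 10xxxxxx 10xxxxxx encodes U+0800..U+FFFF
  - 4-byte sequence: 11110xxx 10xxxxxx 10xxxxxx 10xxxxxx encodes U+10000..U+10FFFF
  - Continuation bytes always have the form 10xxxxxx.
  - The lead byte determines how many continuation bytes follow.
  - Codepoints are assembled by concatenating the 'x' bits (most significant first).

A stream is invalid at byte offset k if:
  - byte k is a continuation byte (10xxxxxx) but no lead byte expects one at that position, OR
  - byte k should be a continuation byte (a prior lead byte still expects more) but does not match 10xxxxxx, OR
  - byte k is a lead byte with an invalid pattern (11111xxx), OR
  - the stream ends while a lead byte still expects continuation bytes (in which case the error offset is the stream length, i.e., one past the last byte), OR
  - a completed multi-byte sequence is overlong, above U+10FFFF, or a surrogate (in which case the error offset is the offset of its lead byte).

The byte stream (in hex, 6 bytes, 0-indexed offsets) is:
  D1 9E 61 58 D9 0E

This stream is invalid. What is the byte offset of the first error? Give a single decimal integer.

Answer: 5

Derivation:
Byte[0]=D1: 2-byte lead, need 1 cont bytes. acc=0x11
Byte[1]=9E: continuation. acc=(acc<<6)|0x1E=0x45E
Completed: cp=U+045E (starts at byte 0)
Byte[2]=61: 1-byte ASCII. cp=U+0061
Byte[3]=58: 1-byte ASCII. cp=U+0058
Byte[4]=D9: 2-byte lead, need 1 cont bytes. acc=0x19
Byte[5]=0E: expected 10xxxxxx continuation. INVALID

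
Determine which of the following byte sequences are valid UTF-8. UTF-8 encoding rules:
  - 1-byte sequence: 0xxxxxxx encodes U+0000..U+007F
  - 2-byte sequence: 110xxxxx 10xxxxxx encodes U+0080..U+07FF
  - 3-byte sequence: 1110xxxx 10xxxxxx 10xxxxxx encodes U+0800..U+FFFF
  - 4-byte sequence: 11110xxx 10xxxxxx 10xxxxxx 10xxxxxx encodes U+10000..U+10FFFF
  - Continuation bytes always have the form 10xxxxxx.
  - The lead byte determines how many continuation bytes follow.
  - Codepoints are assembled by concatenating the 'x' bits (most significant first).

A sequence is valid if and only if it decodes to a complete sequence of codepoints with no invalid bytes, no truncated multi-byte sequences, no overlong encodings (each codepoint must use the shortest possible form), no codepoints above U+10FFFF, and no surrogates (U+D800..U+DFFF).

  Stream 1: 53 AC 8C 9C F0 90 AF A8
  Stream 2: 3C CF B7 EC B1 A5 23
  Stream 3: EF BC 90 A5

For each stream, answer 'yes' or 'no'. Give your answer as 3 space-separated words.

Stream 1: error at byte offset 1. INVALID
Stream 2: decodes cleanly. VALID
Stream 3: error at byte offset 3. INVALID

Answer: no yes no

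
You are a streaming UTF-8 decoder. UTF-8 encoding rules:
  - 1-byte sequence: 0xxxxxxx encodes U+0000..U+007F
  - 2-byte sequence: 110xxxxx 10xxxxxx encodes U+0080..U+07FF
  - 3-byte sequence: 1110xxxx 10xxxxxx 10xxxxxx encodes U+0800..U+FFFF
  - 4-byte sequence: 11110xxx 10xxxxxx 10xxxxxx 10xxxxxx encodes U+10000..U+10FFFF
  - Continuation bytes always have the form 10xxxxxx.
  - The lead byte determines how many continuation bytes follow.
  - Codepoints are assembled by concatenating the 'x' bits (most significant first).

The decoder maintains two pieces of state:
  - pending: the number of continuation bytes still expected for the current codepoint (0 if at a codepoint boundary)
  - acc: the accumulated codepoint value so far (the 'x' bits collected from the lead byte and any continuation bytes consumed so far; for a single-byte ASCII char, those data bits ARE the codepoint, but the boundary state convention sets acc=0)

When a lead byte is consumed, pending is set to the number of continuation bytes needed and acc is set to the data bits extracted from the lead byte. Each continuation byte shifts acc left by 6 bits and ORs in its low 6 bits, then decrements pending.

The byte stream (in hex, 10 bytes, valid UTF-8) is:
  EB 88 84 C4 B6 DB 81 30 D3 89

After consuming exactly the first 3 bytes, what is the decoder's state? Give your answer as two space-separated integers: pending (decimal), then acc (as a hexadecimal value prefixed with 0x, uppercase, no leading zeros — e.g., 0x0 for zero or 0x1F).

Answer: 0 0xB204

Derivation:
Byte[0]=EB: 3-byte lead. pending=2, acc=0xB
Byte[1]=88: continuation. acc=(acc<<6)|0x08=0x2C8, pending=1
Byte[2]=84: continuation. acc=(acc<<6)|0x04=0xB204, pending=0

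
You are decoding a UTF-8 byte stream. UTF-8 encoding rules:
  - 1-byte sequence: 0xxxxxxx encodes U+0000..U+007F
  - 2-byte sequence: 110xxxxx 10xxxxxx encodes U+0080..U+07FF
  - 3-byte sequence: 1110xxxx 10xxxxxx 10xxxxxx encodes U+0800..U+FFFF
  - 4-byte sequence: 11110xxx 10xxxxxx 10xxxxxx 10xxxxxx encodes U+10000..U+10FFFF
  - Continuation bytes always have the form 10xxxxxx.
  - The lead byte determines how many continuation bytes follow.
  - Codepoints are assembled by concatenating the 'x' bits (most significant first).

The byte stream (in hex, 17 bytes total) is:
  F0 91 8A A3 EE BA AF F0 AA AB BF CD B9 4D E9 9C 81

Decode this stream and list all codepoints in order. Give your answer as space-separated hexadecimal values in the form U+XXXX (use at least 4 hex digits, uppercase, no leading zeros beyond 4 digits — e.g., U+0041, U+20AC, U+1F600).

Byte[0]=F0: 4-byte lead, need 3 cont bytes. acc=0x0
Byte[1]=91: continuation. acc=(acc<<6)|0x11=0x11
Byte[2]=8A: continuation. acc=(acc<<6)|0x0A=0x44A
Byte[3]=A3: continuation. acc=(acc<<6)|0x23=0x112A3
Completed: cp=U+112A3 (starts at byte 0)
Byte[4]=EE: 3-byte lead, need 2 cont bytes. acc=0xE
Byte[5]=BA: continuation. acc=(acc<<6)|0x3A=0x3BA
Byte[6]=AF: continuation. acc=(acc<<6)|0x2F=0xEEAF
Completed: cp=U+EEAF (starts at byte 4)
Byte[7]=F0: 4-byte lead, need 3 cont bytes. acc=0x0
Byte[8]=AA: continuation. acc=(acc<<6)|0x2A=0x2A
Byte[9]=AB: continuation. acc=(acc<<6)|0x2B=0xAAB
Byte[10]=BF: continuation. acc=(acc<<6)|0x3F=0x2AAFF
Completed: cp=U+2AAFF (starts at byte 7)
Byte[11]=CD: 2-byte lead, need 1 cont bytes. acc=0xD
Byte[12]=B9: continuation. acc=(acc<<6)|0x39=0x379
Completed: cp=U+0379 (starts at byte 11)
Byte[13]=4D: 1-byte ASCII. cp=U+004D
Byte[14]=E9: 3-byte lead, need 2 cont bytes. acc=0x9
Byte[15]=9C: continuation. acc=(acc<<6)|0x1C=0x25C
Byte[16]=81: continuation. acc=(acc<<6)|0x01=0x9701
Completed: cp=U+9701 (starts at byte 14)

Answer: U+112A3 U+EEAF U+2AAFF U+0379 U+004D U+9701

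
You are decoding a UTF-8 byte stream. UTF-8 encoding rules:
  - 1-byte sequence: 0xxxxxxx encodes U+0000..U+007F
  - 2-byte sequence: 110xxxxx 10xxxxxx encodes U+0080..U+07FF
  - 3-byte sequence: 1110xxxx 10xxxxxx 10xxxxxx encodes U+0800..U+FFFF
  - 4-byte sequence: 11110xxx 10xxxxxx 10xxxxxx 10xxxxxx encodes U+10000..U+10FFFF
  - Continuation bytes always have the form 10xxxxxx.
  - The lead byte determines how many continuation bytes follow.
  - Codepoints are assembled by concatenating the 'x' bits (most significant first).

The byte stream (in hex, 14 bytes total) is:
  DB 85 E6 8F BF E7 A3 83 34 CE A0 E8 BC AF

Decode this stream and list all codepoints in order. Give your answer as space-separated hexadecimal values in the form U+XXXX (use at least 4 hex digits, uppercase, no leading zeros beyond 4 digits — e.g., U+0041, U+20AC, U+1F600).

Byte[0]=DB: 2-byte lead, need 1 cont bytes. acc=0x1B
Byte[1]=85: continuation. acc=(acc<<6)|0x05=0x6C5
Completed: cp=U+06C5 (starts at byte 0)
Byte[2]=E6: 3-byte lead, need 2 cont bytes. acc=0x6
Byte[3]=8F: continuation. acc=(acc<<6)|0x0F=0x18F
Byte[4]=BF: continuation. acc=(acc<<6)|0x3F=0x63FF
Completed: cp=U+63FF (starts at byte 2)
Byte[5]=E7: 3-byte lead, need 2 cont bytes. acc=0x7
Byte[6]=A3: continuation. acc=(acc<<6)|0x23=0x1E3
Byte[7]=83: continuation. acc=(acc<<6)|0x03=0x78C3
Completed: cp=U+78C3 (starts at byte 5)
Byte[8]=34: 1-byte ASCII. cp=U+0034
Byte[9]=CE: 2-byte lead, need 1 cont bytes. acc=0xE
Byte[10]=A0: continuation. acc=(acc<<6)|0x20=0x3A0
Completed: cp=U+03A0 (starts at byte 9)
Byte[11]=E8: 3-byte lead, need 2 cont bytes. acc=0x8
Byte[12]=BC: continuation. acc=(acc<<6)|0x3C=0x23C
Byte[13]=AF: continuation. acc=(acc<<6)|0x2F=0x8F2F
Completed: cp=U+8F2F (starts at byte 11)

Answer: U+06C5 U+63FF U+78C3 U+0034 U+03A0 U+8F2F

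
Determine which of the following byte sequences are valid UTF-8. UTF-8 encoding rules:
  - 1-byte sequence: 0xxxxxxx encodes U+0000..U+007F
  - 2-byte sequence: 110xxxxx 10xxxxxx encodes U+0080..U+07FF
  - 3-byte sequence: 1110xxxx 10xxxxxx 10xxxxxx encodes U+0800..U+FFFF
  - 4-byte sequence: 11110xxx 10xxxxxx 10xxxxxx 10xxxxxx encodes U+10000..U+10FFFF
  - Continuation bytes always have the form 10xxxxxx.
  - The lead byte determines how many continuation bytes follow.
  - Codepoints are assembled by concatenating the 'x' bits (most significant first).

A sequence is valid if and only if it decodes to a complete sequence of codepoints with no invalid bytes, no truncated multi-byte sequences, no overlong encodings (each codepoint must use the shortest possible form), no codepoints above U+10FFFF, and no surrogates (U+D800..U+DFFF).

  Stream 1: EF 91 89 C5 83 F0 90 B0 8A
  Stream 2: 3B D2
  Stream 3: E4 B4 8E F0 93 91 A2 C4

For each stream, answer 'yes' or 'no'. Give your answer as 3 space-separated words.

Stream 1: decodes cleanly. VALID
Stream 2: error at byte offset 2. INVALID
Stream 3: error at byte offset 8. INVALID

Answer: yes no no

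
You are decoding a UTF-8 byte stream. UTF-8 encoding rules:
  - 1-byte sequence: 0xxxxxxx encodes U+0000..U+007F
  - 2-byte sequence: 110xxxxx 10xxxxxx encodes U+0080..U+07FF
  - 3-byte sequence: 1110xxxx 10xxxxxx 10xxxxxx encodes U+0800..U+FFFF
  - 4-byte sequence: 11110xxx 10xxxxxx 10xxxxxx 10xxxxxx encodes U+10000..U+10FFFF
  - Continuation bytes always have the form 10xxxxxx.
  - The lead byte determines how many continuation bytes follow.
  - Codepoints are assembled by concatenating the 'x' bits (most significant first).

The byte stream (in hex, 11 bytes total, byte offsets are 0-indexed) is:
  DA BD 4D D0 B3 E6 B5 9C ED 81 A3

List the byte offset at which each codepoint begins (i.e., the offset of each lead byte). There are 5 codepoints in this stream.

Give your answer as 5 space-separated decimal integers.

Answer: 0 2 3 5 8

Derivation:
Byte[0]=DA: 2-byte lead, need 1 cont bytes. acc=0x1A
Byte[1]=BD: continuation. acc=(acc<<6)|0x3D=0x6BD
Completed: cp=U+06BD (starts at byte 0)
Byte[2]=4D: 1-byte ASCII. cp=U+004D
Byte[3]=D0: 2-byte lead, need 1 cont bytes. acc=0x10
Byte[4]=B3: continuation. acc=(acc<<6)|0x33=0x433
Completed: cp=U+0433 (starts at byte 3)
Byte[5]=E6: 3-byte lead, need 2 cont bytes. acc=0x6
Byte[6]=B5: continuation. acc=(acc<<6)|0x35=0x1B5
Byte[7]=9C: continuation. acc=(acc<<6)|0x1C=0x6D5C
Completed: cp=U+6D5C (starts at byte 5)
Byte[8]=ED: 3-byte lead, need 2 cont bytes. acc=0xD
Byte[9]=81: continuation. acc=(acc<<6)|0x01=0x341
Byte[10]=A3: continuation. acc=(acc<<6)|0x23=0xD063
Completed: cp=U+D063 (starts at byte 8)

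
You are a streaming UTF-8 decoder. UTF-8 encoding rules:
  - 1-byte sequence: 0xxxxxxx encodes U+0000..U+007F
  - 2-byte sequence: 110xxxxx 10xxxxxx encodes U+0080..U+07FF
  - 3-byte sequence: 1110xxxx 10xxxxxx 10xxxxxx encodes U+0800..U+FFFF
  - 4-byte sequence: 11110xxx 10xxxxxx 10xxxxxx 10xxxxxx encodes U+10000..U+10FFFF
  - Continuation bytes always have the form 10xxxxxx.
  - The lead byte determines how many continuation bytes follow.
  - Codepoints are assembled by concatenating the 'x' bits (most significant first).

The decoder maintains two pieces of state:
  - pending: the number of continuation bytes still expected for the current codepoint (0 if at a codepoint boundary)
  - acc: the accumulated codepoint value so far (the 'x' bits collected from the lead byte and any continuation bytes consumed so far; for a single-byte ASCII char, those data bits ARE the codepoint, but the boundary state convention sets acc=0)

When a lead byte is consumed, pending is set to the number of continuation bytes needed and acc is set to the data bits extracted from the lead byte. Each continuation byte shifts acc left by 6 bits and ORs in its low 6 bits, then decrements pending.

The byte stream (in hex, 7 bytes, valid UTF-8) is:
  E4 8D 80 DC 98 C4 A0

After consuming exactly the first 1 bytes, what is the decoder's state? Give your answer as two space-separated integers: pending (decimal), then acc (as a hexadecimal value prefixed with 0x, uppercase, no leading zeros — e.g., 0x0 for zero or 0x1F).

Byte[0]=E4: 3-byte lead. pending=2, acc=0x4

Answer: 2 0x4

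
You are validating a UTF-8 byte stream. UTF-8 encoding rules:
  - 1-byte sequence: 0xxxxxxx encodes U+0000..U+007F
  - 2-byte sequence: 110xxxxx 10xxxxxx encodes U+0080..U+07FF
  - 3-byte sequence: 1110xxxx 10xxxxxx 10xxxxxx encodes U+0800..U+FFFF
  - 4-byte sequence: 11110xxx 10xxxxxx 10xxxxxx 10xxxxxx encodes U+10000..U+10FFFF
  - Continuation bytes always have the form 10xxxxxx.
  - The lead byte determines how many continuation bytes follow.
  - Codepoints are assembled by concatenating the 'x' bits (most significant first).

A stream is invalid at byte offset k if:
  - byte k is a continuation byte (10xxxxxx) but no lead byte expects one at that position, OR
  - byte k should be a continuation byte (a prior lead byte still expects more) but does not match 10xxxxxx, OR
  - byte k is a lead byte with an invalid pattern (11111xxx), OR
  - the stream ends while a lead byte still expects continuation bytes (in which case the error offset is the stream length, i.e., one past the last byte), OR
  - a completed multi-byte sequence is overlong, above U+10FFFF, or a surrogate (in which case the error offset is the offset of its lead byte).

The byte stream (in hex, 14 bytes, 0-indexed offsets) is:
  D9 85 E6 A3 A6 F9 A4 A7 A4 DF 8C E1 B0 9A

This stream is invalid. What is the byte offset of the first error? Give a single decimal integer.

Answer: 5

Derivation:
Byte[0]=D9: 2-byte lead, need 1 cont bytes. acc=0x19
Byte[1]=85: continuation. acc=(acc<<6)|0x05=0x645
Completed: cp=U+0645 (starts at byte 0)
Byte[2]=E6: 3-byte lead, need 2 cont bytes. acc=0x6
Byte[3]=A3: continuation. acc=(acc<<6)|0x23=0x1A3
Byte[4]=A6: continuation. acc=(acc<<6)|0x26=0x68E6
Completed: cp=U+68E6 (starts at byte 2)
Byte[5]=F9: INVALID lead byte (not 0xxx/110x/1110/11110)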